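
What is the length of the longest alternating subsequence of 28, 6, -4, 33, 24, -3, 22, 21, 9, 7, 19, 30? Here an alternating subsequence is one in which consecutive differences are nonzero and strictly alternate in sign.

A longest alternating subsequence is 28, 6, 33, -3, 22, 9, 19 (positions 1,2,4,6,7,9,11); its 6 consecutive differences strictly alternate in sign, and length 7 is optimal.

7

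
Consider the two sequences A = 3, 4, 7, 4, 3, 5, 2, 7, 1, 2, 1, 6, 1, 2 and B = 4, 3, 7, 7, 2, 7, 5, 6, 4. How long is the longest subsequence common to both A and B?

Backtracking the LCS table gives one alignment: 3 (A1,B2) → 7 (A3,B4) → 2 (A7,B5) → 7 (A8,B6) → 6 (A12,B8).
So the longest common subsequence has length 5.

5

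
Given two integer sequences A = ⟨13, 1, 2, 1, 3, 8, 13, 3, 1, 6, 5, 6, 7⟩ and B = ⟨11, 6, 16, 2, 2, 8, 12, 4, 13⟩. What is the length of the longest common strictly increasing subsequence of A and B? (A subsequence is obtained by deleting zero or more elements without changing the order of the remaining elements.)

For each value that appears in both, track the longest common increasing run ending there.
The best achievable length is 3; one witness is 2, 8, 13 (A-positions 3,6,7, B-positions 4,6,9).

3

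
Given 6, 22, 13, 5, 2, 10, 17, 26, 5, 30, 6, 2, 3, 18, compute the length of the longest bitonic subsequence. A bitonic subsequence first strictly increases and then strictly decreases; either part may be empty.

7

Let inc[i] be the LIS ending at i and dec[i] the longest strictly decreasing subsequence starting at i. inc = [1, 2, 2, 1, 1, 2, 3, 4, 2, 5, 3, 1, 2, 4], dec = [3, 5, 4, 2, 1, 3, 3, 3, 2, 3, 2, 1, 1, 1].
max_i inc[i]+dec[i]−1 = 7, with one witness 6, 13, 17, 26, 30, 6, 3.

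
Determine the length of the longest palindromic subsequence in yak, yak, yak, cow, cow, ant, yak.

4

Using dp[i][j] = 2 + dp[i+1][j−1] if the ends match, else max(dp[i+1][j], dp[i][j−1]):
dp[1][7] = 4. A witness is yak cow cow yak at positions 1,4,5,7.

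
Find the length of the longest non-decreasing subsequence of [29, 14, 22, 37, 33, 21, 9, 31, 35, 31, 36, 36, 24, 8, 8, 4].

One longest non-decreasing subsequence is 14, 22, 33, 35, 36, 36 (positions 2,3,5,9,11,12), of length 6; no longer one exists.

6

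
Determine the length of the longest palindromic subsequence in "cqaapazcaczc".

One longest palindromic subsequence is czcaczc (positions 1,7,8,9,10,11,12); it reads the same forward and backward, and the interval DP gives dp[1][12] = 7.

7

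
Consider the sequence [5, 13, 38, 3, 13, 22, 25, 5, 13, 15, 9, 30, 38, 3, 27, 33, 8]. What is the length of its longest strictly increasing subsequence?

6

Let dp[i] be the longest increasing subsequence ending at position i. Then dp = [1, 2, 3, 1, 2, 3, 4, 2, 3, 4, 3, 5, 6, 1, 5, 6, 3].
The maximum is 6; one witness is 5, 13, 22, 25, 30, 38 at positions 1,2,6,7,12,13.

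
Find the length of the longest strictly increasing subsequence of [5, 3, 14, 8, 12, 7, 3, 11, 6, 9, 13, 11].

4

Scanning left to right, the best length ending at each element is: 5→1, 3→1, 14→2, 8→2, 12→3, 7→2, 3→1, 11→3, 6→2, 9→3, 13→4, 11→4.
So the longest increasing subsequence has length 4, e.g. 5, 8, 12, 13.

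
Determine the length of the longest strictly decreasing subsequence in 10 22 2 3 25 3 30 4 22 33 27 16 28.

Scanning left to right, the best length ending at each element is: 10→1, 22→1, 2→2, 3→2, 25→1, 3→2, 30→1, 4→2, 22→2, 33→1, 27→2, 16→3, 28→2.
So the longest decreasing subsequence has length 3, e.g. 25, 22, 16.

3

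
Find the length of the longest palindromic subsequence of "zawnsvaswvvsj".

One longest palindromic subsequence is svvvs (positions 5,6,10,11,12); it reads the same forward and backward, and the interval DP gives dp[1][13] = 5.

5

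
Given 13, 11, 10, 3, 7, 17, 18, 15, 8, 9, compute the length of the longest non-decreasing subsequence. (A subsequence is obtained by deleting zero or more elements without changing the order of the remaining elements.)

4

Scanning left to right, the best length ending at each element is: 13→1, 11→1, 10→1, 3→1, 7→2, 17→3, 18→4, 15→3, 8→3, 9→4.
So the longest non-decreasing subsequence has length 4, e.g. 3, 7, 17, 18.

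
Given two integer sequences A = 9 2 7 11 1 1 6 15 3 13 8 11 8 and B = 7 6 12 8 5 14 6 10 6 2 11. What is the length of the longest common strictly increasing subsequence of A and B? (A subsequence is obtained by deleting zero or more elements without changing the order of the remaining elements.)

A longest common strictly increasing subsequence is 7, 8, 11 (length 3); it appears in order in both A and B, and no longer such subsequence exists.

3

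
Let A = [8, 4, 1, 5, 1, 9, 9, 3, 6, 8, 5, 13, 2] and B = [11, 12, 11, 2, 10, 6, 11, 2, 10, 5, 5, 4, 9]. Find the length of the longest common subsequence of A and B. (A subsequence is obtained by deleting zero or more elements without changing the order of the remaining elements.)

Backtracking the LCS table gives one alignment: 4 (A2,B12) → 9 (A7,B13).
So the longest common subsequence has length 2.

2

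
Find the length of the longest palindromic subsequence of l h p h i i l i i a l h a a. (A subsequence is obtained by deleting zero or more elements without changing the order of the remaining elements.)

7

One longest palindromic subsequence is hiiliih (positions 4,5,6,7,8,9,12); it reads the same forward and backward, and the interval DP gives dp[1][14] = 7.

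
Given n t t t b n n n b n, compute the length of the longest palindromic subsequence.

7

One longest palindromic subsequence is nbnnnbn (positions 1,5,6,7,8,9,10); it reads the same forward and backward, and the interval DP gives dp[1][10] = 7.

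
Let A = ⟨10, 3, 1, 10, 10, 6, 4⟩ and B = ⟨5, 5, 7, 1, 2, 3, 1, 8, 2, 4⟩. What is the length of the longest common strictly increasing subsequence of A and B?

2

A longest common strictly increasing subsequence is 1, 4 (length 2); it appears in order in both A and B, and no longer such subsequence exists.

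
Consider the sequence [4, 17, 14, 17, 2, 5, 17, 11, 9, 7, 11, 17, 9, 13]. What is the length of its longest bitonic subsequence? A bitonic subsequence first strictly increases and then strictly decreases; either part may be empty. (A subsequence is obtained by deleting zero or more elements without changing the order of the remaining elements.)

6

Let inc[i] be the LIS ending at i and dec[i] the longest strictly decreasing subsequence starting at i. inc = [1, 2, 2, 3, 1, 2, 3, 3, 3, 3, 4, 5, 4, 5], dec = [2, 5, 4, 4, 1, 1, 4, 3, 2, 1, 2, 2, 1, 1].
max_i inc[i]+dec[i]−1 = 6, with one witness 4, 17, 14, 11, 9, 7.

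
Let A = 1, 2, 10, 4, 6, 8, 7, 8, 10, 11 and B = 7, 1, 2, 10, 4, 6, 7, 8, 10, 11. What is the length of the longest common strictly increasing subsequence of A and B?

8

For each value that appears in both, track the longest common increasing run ending there.
The best achievable length is 8; one witness is 1, 2, 4, 6, 7, 8, 10, 11 (A-positions 1,2,4,5,7,8,9,10, B-positions 2,3,5,6,7,8,9,10).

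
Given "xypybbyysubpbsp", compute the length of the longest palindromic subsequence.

8

One longest palindromic subsequence is pbbyybbp (positions 3,5,6,7,8,11,13,15); it reads the same forward and backward, and the interval DP gives dp[1][15] = 8.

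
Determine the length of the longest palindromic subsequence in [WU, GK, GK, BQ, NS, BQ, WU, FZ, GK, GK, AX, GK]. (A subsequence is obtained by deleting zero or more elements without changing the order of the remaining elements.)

One longest palindromic subsequence is GK GK BQ NS BQ GK GK (positions 2,3,4,5,6,10,12); it reads the same forward and backward, and the interval DP gives dp[1][12] = 7.

7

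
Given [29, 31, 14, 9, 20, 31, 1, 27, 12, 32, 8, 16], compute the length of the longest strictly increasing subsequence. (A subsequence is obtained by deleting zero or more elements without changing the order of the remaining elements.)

4

Let dp[i] be the longest increasing subsequence ending at position i. Then dp = [1, 2, 1, 1, 2, 3, 1, 3, 2, 4, 2, 3].
The maximum is 4; one witness is 14, 20, 31, 32 at positions 3,5,6,10.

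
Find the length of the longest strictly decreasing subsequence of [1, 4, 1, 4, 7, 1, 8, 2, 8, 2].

2

One longest decreasing subsequence is 4, 1 (positions 2,3), of length 2; no longer one exists.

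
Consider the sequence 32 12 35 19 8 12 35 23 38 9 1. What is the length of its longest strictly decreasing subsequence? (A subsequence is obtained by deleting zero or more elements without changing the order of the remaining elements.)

5

Let dp[i] be the longest decreasing subsequence ending at position i. Then dp = [1, 2, 1, 2, 3, 3, 1, 2, 1, 4, 5].
The maximum is 5; one witness is 32, 19, 12, 9, 1 at positions 1,4,6,10,11.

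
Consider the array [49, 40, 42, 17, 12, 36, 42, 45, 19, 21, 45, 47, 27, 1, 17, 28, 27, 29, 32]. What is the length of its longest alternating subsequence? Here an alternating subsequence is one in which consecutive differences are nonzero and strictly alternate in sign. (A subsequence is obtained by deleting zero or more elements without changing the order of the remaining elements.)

11

Track the best alternating length ending on an up-step vs a down-step at each position: up/down = 1/1, 1/2, 3/2, 1/4, 1/4, 5/4, 5/2, 5/2, 5/6, 7/6, 7/2, 7/2, 7/8, 1/8, 9/8, 9/8, 9/10, 11/8, 11/8.
The maximum over both is 11; one such subsequence is 49, 40, 42, 17, 36, 19, 45, 27, 28, 27, 29.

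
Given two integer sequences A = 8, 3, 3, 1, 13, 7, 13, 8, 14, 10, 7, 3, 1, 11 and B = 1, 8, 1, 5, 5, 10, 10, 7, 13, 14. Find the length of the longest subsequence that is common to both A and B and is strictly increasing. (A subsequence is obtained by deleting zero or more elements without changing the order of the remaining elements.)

4

A longest common strictly increasing subsequence is 1, 7, 13, 14 (length 4); it appears in order in both A and B, and no longer such subsequence exists.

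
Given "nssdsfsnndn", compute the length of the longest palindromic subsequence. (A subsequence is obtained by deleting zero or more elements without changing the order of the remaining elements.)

7

One longest palindromic subsequence is ndsfsdn (positions 1,4,5,6,7,10,11); it reads the same forward and backward, and the interval DP gives dp[1][11] = 7.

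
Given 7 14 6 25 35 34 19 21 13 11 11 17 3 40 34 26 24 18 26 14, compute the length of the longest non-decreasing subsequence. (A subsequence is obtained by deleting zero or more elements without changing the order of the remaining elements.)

One longest non-decreasing subsequence is 7, 14, 19, 21, 26, 26 (positions 1,2,7,8,16,19), of length 6; no longer one exists.

6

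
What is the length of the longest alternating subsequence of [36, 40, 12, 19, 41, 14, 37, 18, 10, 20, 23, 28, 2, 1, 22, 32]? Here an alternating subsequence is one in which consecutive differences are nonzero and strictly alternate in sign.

Track the best alternating length ending on an up-step vs a down-step at each position: up/down = 1/1, 2/1, 1/3, 4/3, 4/1, 4/5, 6/5, 6/7, 1/7, 8/7, 8/7, 8/7, 1/9, 1/9, 10/9, 10/7.
The maximum over both is 10; one such subsequence is 36, 40, 12, 19, 14, 37, 18, 20, 2, 22.

10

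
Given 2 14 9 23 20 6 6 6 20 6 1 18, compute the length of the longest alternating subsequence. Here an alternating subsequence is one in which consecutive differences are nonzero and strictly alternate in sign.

8

Track the best alternating length ending on an up-step vs a down-step at each position: up/down = 1/1, 2/1, 2/3, 4/1, 4/5, 2/5, 2/5, 2/5, 6/5, 2/7, 1/7, 8/7.
The maximum over both is 8; one such subsequence is 2, 14, 9, 23, 6, 20, 6, 18.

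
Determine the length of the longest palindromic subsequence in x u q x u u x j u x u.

8

One longest palindromic subsequence is xuxuuxux (positions 1,2,4,5,6,7,9,10); it reads the same forward and backward, and the interval DP gives dp[1][11] = 8.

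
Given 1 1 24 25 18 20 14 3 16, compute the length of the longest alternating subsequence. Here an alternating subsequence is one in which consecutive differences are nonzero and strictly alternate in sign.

6

Track the best alternating length ending on an up-step vs a down-step at each position: up/down = 1/1, 1/1, 2/1, 2/1, 2/3, 4/3, 2/5, 2/5, 6/5.
The maximum over both is 6; one such subsequence is 1, 24, 18, 20, 14, 16.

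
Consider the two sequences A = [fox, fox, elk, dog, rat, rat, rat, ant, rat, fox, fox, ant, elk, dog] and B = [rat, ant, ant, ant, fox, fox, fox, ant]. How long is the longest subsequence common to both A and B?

5

Backtracking the LCS table gives one alignment: rat (A5,B1) → ant (A8,B4) → fox (A10,B6) → fox (A11,B7) → ant (A12,B8).
So the longest common subsequence has length 5.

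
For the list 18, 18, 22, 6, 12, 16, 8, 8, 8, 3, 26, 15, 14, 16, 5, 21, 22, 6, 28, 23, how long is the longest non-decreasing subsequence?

Let dp[i] be the longest non-decreasing subsequence ending at position i. Then dp = [1, 2, 3, 1, 2, 3, 2, 3, 4, 1, 5, 5, 5, 6, 2, 7, 8, 3, 9, 9].
The maximum is 9; one witness is 6, 8, 8, 8, 15, 16, 21, 22, 28 at positions 4,7,8,9,12,14,16,17,19.

9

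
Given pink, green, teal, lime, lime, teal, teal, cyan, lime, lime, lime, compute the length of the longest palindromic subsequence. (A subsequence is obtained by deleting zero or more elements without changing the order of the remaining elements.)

Using dp[i][j] = 2 + dp[i+1][j−1] if the ends match, else max(dp[i+1][j], dp[i][j−1]):
dp[1][11] = 6. A witness is lime lime teal teal lime lime at positions 4,5,6,7,10,11.

6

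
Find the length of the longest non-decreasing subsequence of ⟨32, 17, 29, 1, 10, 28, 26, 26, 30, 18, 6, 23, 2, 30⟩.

6

Let dp[i] be the longest non-decreasing subsequence ending at position i. Then dp = [1, 1, 2, 1, 2, 3, 3, 4, 5, 3, 2, 4, 2, 6].
The maximum is 6; one witness is 1, 10, 26, 26, 30, 30 at positions 4,5,7,8,9,14.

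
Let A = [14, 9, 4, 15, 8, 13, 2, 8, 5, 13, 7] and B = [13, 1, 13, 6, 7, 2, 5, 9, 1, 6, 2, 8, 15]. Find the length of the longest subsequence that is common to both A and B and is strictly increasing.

2

A longest common strictly increasing subsequence is 2, 5 (length 2); it appears in order in both A and B, and no longer such subsequence exists.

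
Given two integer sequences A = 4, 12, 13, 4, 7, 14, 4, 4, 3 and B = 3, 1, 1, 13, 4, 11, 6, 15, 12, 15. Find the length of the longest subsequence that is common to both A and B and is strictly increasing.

2

For each value that appears in both, track the longest common increasing run ending there.
The best achievable length is 2; one witness is 4, 12 (A-positions 1,2, B-positions 5,9).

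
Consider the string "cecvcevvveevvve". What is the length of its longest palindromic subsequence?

Using dp[i][j] = 2 + dp[i+1][j−1] if the ends match, else max(dp[i+1][j], dp[i][j−1]):
dp[1][15] = 10. A witness is evvveevvve at positions 2,4,7,8,10,11,12,13,14,15.

10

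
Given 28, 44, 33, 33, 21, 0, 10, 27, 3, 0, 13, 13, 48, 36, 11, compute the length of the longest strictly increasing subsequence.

4

One longest increasing subsequence is 0, 10, 27, 48 (positions 6,7,8,13), of length 4; no longer one exists.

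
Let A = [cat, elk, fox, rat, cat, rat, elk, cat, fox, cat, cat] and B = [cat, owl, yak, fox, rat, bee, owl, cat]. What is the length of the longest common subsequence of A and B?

Backtracking the LCS table gives one alignment: cat (A1,B1) → fox (A3,B4) → rat (A4,B5) → cat (A11,B8).
So the longest common subsequence has length 4.

4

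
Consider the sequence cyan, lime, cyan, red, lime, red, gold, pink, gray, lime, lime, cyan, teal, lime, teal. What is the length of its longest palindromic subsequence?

Using dp[i][j] = 2 + dp[i+1][j−1] if the ends match, else max(dp[i+1][j], dp[i][j−1]):
dp[1][15] = 7. A witness is lime cyan lime lime lime cyan lime at positions 2,3,5,10,11,12,14.

7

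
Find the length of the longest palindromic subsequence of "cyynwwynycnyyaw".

One longest palindromic subsequence is yynynynyy (positions 2,3,4,7,8,9,11,12,13); it reads the same forward and backward, and the interval DP gives dp[1][15] = 9.

9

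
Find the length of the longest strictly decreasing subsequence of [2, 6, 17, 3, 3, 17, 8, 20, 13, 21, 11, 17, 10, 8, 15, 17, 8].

5

One longest decreasing subsequence is 17, 13, 11, 10, 8 (positions 3,9,11,13,14), of length 5; no longer one exists.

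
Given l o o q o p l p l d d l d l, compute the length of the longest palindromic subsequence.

6

Using dp[i][j] = 2 + dp[i+1][j−1] if the ends match, else max(dp[i+1][j], dp[i][j−1]):
dp[1][14] = 6. A witness is llddll at positions 1,9,10,11,12,14.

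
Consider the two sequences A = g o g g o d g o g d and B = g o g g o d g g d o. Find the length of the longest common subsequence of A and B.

9

Backtracking the LCS table gives one alignment: g (A1,B1) → o (A2,B2) → g (A3,B3) → g (A4,B4) → o (A5,B5) → d (A6,B6) → g (A7,B7) → g (A9,B8) → d (A10,B9).
So the longest common subsequence has length 9.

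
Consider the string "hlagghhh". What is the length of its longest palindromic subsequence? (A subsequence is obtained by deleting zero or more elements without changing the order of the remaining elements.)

4

One longest palindromic subsequence is hhhh (positions 1,6,7,8); it reads the same forward and backward, and the interval DP gives dp[1][8] = 4.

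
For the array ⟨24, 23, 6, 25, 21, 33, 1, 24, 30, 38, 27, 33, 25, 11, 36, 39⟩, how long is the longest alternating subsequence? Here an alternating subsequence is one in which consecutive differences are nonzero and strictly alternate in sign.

Track the best alternating length ending on an up-step vs a down-step at each position: up/down = 1/1, 1/2, 1/2, 3/1, 3/4, 5/1, 1/6, 7/6, 7/6, 7/1, 7/8, 9/8, 7/10, 7/10, 11/8, 11/1.
The maximum over both is 11; one such subsequence is 24, 23, 25, 21, 33, 1, 30, 27, 33, 25, 36.

11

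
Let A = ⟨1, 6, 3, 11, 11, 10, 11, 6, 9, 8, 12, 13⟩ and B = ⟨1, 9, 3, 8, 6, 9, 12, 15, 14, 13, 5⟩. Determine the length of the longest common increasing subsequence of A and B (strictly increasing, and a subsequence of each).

For each value that appears in both, track the longest common increasing run ending there.
The best achievable length is 6; one witness is 1, 3, 6, 9, 12, 13 (A-positions 1,3,8,9,11,12, B-positions 1,3,5,6,7,10).

6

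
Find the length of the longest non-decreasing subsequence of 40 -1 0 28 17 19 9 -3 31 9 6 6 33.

6

Let dp[i] be the longest non-decreasing subsequence ending at position i. Then dp = [1, 1, 2, 3, 3, 4, 3, 1, 5, 4, 3, 4, 6].
The maximum is 6; one witness is -1, 0, 17, 19, 31, 33 at positions 2,3,5,6,9,13.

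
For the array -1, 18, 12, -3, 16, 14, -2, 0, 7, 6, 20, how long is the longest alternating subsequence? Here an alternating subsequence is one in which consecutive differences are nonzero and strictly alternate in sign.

Track the best alternating length ending on an up-step vs a down-step at each position: up/down = 1/1, 2/1, 2/3, 1/3, 4/3, 4/5, 4/5, 6/5, 6/5, 6/7, 8/1.
The maximum over both is 8; one such subsequence is -1, 18, 12, 16, -2, 7, 6, 20.

8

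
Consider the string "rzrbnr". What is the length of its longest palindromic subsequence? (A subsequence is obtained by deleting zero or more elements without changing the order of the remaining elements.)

One longest palindromic subsequence is rnr (positions 1,5,6); it reads the same forward and backward, and the interval DP gives dp[1][6] = 3.

3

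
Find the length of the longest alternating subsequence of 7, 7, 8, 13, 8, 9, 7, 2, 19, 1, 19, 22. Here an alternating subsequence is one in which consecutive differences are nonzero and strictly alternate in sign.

8

Track the best alternating length ending on an up-step vs a down-step at each position: up/down = 1/1, 1/1, 2/1, 2/1, 2/3, 4/3, 1/5, 1/5, 6/1, 1/7, 8/1, 8/1.
The maximum over both is 8; one such subsequence is 7, 13, 8, 9, 7, 19, 1, 19.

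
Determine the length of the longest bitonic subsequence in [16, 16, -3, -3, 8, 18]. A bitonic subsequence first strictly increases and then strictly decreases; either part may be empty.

Let inc[i] be the LIS ending at i and dec[i] the longest strictly decreasing subsequence starting at i. inc = [1, 1, 1, 1, 2, 3], dec = [2, 2, 1, 1, 1, 1].
max_i inc[i]+dec[i]−1 = 3, with one witness -3, 8, 18.

3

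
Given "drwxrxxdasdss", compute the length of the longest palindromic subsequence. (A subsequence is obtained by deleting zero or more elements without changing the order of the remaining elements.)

One longest palindromic subsequence is dxxxd (positions 1,4,6,7,11); it reads the same forward and backward, and the interval DP gives dp[1][13] = 5.

5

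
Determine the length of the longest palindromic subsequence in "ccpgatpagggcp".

One longest palindromic subsequence is pgapagp (positions 3,4,5,7,8,11,13); it reads the same forward and backward, and the interval DP gives dp[1][13] = 7.

7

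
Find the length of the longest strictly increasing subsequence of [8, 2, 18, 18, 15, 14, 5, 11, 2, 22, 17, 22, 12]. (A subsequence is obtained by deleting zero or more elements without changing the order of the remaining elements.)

5

Let dp[i] be the longest increasing subsequence ending at position i. Then dp = [1, 1, 2, 2, 2, 2, 2, 3, 1, 4, 4, 5, 4].
The maximum is 5; one witness is 2, 5, 11, 17, 22 at positions 2,7,8,11,12.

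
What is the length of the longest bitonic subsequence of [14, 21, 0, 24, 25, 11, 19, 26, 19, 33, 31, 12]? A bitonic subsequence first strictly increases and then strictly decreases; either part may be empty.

Let inc[i] be the LIS ending at i and dec[i] the longest strictly decreasing subsequence starting at i. inc = [1, 2, 1, 3, 4, 2, 3, 5, 3, 6, 6, 3], dec = [2, 3, 1, 3, 3, 1, 2, 3, 2, 3, 2, 1].
max_i inc[i]+dec[i]−1 = 8, with one witness 14, 21, 24, 25, 26, 33, 31, 12.

8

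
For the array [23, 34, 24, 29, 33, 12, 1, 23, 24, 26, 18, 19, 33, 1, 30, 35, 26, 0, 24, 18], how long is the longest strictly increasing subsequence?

One longest increasing subsequence is 12, 23, 24, 26, 33, 35 (positions 6,8,9,10,13,16), of length 6; no longer one exists.

6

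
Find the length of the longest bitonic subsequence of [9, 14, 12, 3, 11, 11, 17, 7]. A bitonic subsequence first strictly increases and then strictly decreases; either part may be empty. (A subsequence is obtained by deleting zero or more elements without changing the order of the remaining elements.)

Let inc[i] be the LIS ending at i and dec[i] the longest strictly decreasing subsequence starting at i. inc = [1, 2, 2, 1, 2, 2, 3, 2], dec = [2, 4, 3, 1, 2, 2, 2, 1].
max_i inc[i]+dec[i]−1 = 5, with one witness 9, 14, 12, 11, 7.

5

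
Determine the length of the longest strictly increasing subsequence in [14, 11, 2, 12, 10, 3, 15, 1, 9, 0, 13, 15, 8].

Scanning left to right, the best length ending at each element is: 14→1, 11→1, 2→1, 12→2, 10→2, 3→2, 15→3, 1→1, 9→3, 0→1, 13→4, 15→5, 8→3.
So the longest increasing subsequence has length 5, e.g. 2, 3, 9, 13, 15.

5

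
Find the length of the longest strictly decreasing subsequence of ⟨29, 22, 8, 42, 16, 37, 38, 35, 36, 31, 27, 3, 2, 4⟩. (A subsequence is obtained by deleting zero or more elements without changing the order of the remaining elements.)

One longest decreasing subsequence is 42, 37, 35, 31, 27, 3, 2 (positions 4,6,8,10,11,12,13), of length 7; no longer one exists.

7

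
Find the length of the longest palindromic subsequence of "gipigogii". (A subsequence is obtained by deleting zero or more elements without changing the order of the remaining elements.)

7

One longest palindromic subsequence is iigogii (positions 2,4,5,6,7,8,9); it reads the same forward and backward, and the interval DP gives dp[1][9] = 7.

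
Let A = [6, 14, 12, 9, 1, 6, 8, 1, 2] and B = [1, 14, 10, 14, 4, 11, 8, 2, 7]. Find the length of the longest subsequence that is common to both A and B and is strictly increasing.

2

A longest common strictly increasing subsequence is 1, 8 (length 2); it appears in order in both A and B, and no longer such subsequence exists.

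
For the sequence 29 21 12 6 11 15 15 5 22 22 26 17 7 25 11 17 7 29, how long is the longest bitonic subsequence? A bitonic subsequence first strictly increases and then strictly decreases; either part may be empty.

Let inc[i] be the LIS ending at i and dec[i] the longest strictly decreasing subsequence starting at i. inc = [1, 1, 1, 1, 2, 3, 3, 1, 4, 4, 5, 4, 2, 5, 3, 4, 2, 6], dec = [5, 4, 3, 2, 2, 3, 3, 1, 4, 4, 4, 3, 1, 3, 2, 2, 1, 1].
max_i inc[i]+dec[i]−1 = 8, with one witness 6, 11, 15, 22, 26, 25, 17, 7.

8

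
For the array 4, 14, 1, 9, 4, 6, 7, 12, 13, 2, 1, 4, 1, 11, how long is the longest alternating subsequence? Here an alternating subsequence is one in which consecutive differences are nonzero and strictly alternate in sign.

10

A longest alternating subsequence is 4, 14, 1, 9, 4, 6, 2, 4, 1, 11 (positions 1,2,3,4,5,6,10,12,13,14); its 9 consecutive differences strictly alternate in sign, and length 10 is optimal.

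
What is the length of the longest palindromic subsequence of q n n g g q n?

Using dp[i][j] = 2 + dp[i+1][j−1] if the ends match, else max(dp[i+1][j], dp[i][j−1]):
dp[1][7] = 4. A witness is nggn at positions 2,4,5,7.

4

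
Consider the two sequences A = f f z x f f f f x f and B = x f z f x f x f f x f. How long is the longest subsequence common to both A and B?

8

Backtracking the LCS table gives one alignment: f (A1,B2) → f (A2,B4) → x (A4,B5) → f (A5,B6) → f (A7,B8) → f (A8,B9) → x (A9,B10) → f (A10,B11).
So the longest common subsequence has length 8.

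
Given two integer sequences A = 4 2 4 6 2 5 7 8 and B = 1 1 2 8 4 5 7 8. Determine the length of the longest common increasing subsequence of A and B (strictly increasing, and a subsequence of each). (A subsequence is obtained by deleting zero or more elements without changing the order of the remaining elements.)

A longest common strictly increasing subsequence is 2, 4, 5, 7, 8 (length 5); it appears in order in both A and B, and no longer such subsequence exists.

5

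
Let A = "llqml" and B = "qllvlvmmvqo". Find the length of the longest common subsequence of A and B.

Backtracking the LCS table gives one alignment: l (A1,B3) → l (A2,B5) → q (A3,B10).
So the longest common subsequence has length 3.

3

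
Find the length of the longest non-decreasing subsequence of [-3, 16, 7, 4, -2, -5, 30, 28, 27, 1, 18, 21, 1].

5

Let dp[i] be the longest non-decreasing subsequence ending at position i. Then dp = [1, 2, 2, 2, 2, 1, 3, 3, 3, 3, 4, 5, 4].
The maximum is 5; one witness is -3, -2, 1, 18, 21 at positions 1,5,10,11,12.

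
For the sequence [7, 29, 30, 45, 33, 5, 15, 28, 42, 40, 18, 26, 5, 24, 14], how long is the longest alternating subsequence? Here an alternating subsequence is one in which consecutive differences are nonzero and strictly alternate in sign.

9

A longest alternating subsequence is 7, 29, 5, 28, 18, 26, 5, 24, 14 (positions 1,2,6,8,11,12,13,14,15); its 8 consecutive differences strictly alternate in sign, and length 9 is optimal.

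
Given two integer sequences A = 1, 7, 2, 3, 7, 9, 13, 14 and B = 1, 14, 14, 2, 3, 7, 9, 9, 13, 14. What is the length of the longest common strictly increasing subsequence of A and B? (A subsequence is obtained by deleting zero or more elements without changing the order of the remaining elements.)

For each value that appears in both, track the longest common increasing run ending there.
The best achievable length is 7; one witness is 1, 2, 3, 7, 9, 13, 14 (A-positions 1,3,4,5,6,7,8, B-positions 1,4,5,6,7,9,10).

7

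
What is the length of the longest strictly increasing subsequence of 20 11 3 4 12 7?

3

Scanning left to right, the best length ending at each element is: 20→1, 11→1, 3→1, 4→2, 12→3, 7→3.
So the longest increasing subsequence has length 3, e.g. 3, 4, 12.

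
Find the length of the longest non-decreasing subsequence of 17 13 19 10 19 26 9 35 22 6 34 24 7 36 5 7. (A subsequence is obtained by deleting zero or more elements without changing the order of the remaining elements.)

6

Let dp[i] be the longest non-decreasing subsequence ending at position i. Then dp = [1, 1, 2, 1, 3, 4, 1, 5, 4, 1, 5, 5, 2, 6, 1, 3].
The maximum is 6; one witness is 17, 19, 19, 26, 35, 36 at positions 1,3,5,6,8,14.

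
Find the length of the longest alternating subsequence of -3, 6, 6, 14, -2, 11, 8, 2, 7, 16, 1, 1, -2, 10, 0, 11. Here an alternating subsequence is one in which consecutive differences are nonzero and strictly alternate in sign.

10

A longest alternating subsequence is -3, 6, -2, 11, 2, 7, 1, 10, 0, 11 (positions 1,2,5,6,8,9,11,14,15,16); its 9 consecutive differences strictly alternate in sign, and length 10 is optimal.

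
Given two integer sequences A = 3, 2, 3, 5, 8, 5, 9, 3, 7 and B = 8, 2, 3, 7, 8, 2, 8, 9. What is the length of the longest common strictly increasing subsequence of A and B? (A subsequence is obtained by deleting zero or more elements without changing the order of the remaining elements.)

4

A longest common strictly increasing subsequence is 2, 3, 8, 9 (length 4); it appears in order in both A and B, and no longer such subsequence exists.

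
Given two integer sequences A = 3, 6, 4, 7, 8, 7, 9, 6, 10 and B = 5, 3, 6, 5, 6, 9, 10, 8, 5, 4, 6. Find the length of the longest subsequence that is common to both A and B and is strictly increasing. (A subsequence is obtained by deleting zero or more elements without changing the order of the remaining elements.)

4

A longest common strictly increasing subsequence is 3, 6, 9, 10 (length 4); it appears in order in both A and B, and no longer such subsequence exists.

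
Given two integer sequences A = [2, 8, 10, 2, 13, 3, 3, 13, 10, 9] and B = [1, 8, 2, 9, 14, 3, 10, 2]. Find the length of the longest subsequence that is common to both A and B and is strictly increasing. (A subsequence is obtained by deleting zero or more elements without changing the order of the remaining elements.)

3

A longest common strictly increasing subsequence is 2, 3, 10 (length 3); it appears in order in both A and B, and no longer such subsequence exists.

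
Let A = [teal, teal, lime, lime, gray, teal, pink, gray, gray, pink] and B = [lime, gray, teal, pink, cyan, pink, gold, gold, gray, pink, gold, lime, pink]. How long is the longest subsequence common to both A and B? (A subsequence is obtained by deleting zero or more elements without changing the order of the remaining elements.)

A longest common subsequence is lime, gray, teal, pink, gray, pink (length 6); the LCS DP confirms no longer common subsequence exists.

6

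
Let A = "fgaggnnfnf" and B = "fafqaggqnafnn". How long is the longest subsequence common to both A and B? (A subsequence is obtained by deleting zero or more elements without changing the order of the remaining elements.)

7

A longest common subsequence is faggnnn (length 7); the LCS DP confirms no longer common subsequence exists.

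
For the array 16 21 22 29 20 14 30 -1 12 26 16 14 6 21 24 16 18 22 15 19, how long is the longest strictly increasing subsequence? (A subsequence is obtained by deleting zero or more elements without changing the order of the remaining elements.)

Let dp[i] be the longest increasing subsequence ending at position i. Then dp = [1, 2, 3, 4, 2, 1, 5, 1, 2, 4, 3, 3, 2, 4, 5, 4, 5, 6, 4, 6].
The maximum is 6; one witness is -1, 12, 14, 16, 18, 22 at positions 8,9,12,16,17,18.

6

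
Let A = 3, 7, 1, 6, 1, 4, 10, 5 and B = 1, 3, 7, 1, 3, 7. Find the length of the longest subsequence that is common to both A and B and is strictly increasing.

2

For each value that appears in both, track the longest common increasing run ending there.
The best achievable length is 2; one witness is 3, 7 (A-positions 1,2, B-positions 2,3).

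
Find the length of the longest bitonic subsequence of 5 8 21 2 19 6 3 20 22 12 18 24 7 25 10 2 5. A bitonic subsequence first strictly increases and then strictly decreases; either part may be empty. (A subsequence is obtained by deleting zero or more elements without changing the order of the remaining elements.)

Let inc[i] be the LIS ending at i and dec[i] the longest strictly decreasing subsequence starting at i. inc = [1, 2, 3, 1, 3, 2, 2, 4, 5, 3, 4, 6, 3, 7, 4, 1, 3], dec = [3, 4, 5, 1, 4, 3, 2, 4, 4, 3, 3, 3, 2, 3, 2, 1, 1].
max_i inc[i]+dec[i]−1 = 9, with one witness 5, 8, 19, 20, 22, 24, 25, 10, 5.

9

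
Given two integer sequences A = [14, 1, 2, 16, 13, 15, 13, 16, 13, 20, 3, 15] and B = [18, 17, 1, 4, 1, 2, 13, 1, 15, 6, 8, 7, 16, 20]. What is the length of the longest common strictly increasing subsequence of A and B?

For each value that appears in both, track the longest common increasing run ending there.
The best achievable length is 6; one witness is 1, 2, 13, 15, 16, 20 (A-positions 2,3,5,6,8,10, B-positions 3,6,7,9,13,14).

6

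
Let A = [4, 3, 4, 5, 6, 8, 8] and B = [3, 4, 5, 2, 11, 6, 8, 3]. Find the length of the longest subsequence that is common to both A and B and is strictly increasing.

For each value that appears in both, track the longest common increasing run ending there.
The best achievable length is 5; one witness is 3, 4, 5, 6, 8 (A-positions 2,3,4,5,6, B-positions 1,2,3,6,7).

5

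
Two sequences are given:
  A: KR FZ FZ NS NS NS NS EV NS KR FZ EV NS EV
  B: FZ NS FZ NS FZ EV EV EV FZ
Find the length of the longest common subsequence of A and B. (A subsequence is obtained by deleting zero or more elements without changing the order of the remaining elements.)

6

A longest common subsequence is FZ, FZ, NS, EV, EV, EV (length 6); the LCS DP confirms no longer common subsequence exists.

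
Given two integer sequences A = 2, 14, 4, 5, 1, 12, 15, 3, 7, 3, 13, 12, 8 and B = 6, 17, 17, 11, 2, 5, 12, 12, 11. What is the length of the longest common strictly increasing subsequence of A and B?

3

A longest common strictly increasing subsequence is 2, 5, 12 (length 3); it appears in order in both A and B, and no longer such subsequence exists.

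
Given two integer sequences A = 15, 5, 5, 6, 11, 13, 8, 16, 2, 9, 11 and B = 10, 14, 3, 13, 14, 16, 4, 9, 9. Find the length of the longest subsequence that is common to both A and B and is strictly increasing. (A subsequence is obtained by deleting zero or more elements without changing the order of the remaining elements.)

For each value that appears in both, track the longest common increasing run ending there.
The best achievable length is 2; one witness is 13, 16 (A-positions 6,8, B-positions 4,6).

2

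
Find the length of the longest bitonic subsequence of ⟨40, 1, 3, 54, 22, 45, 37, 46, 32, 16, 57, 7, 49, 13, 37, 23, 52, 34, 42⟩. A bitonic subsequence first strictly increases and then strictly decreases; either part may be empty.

9

Let inc[i] be the LIS ending at i and dec[i] the longest strictly decreasing subsequence starting at i. inc = [1, 1, 2, 3, 3, 4, 4, 5, 4, 3, 6, 3, 6, 4, 5, 5, 7, 6, 7], dec = [5, 1, 1, 6, 3, 5, 4, 4, 3, 2, 4, 1, 3, 1, 2, 1, 2, 1, 1].
max_i inc[i]+dec[i]−1 = 9, with one witness 1, 3, 22, 45, 46, 57, 49, 37, 34.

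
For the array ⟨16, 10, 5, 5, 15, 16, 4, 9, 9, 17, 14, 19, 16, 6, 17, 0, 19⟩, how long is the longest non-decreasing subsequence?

8

Let dp[i] be the longest non-decreasing subsequence ending at position i. Then dp = [1, 1, 1, 2, 3, 4, 1, 3, 4, 5, 5, 6, 6, 3, 7, 1, 8].
The maximum is 8; one witness is 5, 5, 9, 9, 14, 16, 17, 19 at positions 3,4,8,9,11,13,15,17.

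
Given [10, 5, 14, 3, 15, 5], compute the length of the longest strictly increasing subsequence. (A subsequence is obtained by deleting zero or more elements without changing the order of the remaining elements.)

3

One longest increasing subsequence is 10, 14, 15 (positions 1,3,5), of length 3; no longer one exists.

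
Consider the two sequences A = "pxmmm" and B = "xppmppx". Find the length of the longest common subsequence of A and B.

Backtracking the LCS table gives one alignment: p (A1,B6) → x (A2,B7).
So the longest common subsequence has length 2.

2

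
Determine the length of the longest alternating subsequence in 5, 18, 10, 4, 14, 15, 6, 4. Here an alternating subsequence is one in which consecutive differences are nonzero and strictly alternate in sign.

5

Track the best alternating length ending on an up-step vs a down-step at each position: up/down = 1/1, 2/1, 2/3, 1/3, 4/3, 4/3, 4/5, 1/5.
The maximum over both is 5; one such subsequence is 5, 18, 10, 14, 6.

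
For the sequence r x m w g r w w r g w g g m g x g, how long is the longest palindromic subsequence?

12

Using dp[i][j] = 2 + dp[i+1][j−1] if the ends match, else max(dp[i+1][j], dp[i][j−1]):
dp[1][17] = 12. A witness is xmwgrwwrgwmx at positions 2,3,4,5,6,7,8,9,10,11,14,16.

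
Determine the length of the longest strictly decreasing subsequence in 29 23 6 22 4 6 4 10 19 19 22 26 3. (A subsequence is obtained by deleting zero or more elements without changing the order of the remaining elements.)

6

Let dp[i] be the longest decreasing subsequence ending at position i. Then dp = [1, 2, 3, 3, 4, 4, 5, 4, 4, 4, 3, 2, 6].
The maximum is 6; one witness is 29, 23, 22, 6, 4, 3 at positions 1,2,4,6,7,13.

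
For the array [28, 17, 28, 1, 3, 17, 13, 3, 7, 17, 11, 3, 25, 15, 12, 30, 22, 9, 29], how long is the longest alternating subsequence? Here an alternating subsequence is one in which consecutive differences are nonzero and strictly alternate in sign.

13

Track the best alternating length ending on an up-step vs a down-step at each position: up/down = 1/1, 1/2, 3/1, 1/4, 5/4, 5/4, 5/6, 5/6, 7/6, 7/4, 7/8, 5/8, 9/4, 9/10, 9/10, 11/1, 11/12, 9/12, 13/12.
The maximum over both is 13; one such subsequence is 28, 17, 28, 1, 17, 13, 17, 11, 25, 15, 30, 22, 29.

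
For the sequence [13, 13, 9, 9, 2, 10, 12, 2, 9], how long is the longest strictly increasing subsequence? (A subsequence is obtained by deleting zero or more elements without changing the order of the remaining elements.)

3

One longest increasing subsequence is 9, 10, 12 (positions 3,6,7), of length 3; no longer one exists.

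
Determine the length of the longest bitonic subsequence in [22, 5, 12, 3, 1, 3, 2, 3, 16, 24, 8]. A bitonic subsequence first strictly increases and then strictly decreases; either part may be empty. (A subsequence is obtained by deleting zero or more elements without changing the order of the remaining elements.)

6

One longest bitonic subsequence is 1, 2, 3, 16, 24, 8 (positions 5,7,8,9,10,11): it rises to 24 then falls. Length 6 is optimal.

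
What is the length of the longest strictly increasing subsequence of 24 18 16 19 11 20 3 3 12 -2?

One longest increasing subsequence is 18, 19, 20 (positions 2,4,6), of length 3; no longer one exists.

3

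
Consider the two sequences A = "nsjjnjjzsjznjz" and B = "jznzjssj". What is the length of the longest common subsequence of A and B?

5

Backtracking the LCS table gives one alignment: j (A3,B1) → n (A5,B3) → j (A6,B5) → s (A9,B7) → j (A13,B8).
So the longest common subsequence has length 5.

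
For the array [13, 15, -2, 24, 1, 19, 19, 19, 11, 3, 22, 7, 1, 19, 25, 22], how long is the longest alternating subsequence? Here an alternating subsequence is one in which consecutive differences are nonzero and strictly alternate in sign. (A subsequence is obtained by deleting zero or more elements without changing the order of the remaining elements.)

11

A longest alternating subsequence is 13, 15, -2, 24, 1, 19, 11, 22, 7, 25, 22 (positions 1,2,3,4,5,6,9,11,12,15,16); its 10 consecutive differences strictly alternate in sign, and length 11 is optimal.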